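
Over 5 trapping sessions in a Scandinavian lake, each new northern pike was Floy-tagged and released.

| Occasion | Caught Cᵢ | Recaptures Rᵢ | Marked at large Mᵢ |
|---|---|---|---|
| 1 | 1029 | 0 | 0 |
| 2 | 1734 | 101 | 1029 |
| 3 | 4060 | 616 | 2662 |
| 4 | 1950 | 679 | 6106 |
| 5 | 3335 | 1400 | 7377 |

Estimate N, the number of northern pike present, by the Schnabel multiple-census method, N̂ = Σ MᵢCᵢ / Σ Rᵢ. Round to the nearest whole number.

N ≈ 17,561

Σ MᵢCᵢ = 0·1029 + 1029·1734 + 2662·4060 + 6106·1950 + 7377·3335 = 0 + 1784286 + 10807720 + 11906700 + 24602295 = 49101001
Σ Rᵢ = 0 + 101 + 616 + 679 + 1400 = 2796
N̂ = 49101001 / 2796 ≈ 17561.2 → 17561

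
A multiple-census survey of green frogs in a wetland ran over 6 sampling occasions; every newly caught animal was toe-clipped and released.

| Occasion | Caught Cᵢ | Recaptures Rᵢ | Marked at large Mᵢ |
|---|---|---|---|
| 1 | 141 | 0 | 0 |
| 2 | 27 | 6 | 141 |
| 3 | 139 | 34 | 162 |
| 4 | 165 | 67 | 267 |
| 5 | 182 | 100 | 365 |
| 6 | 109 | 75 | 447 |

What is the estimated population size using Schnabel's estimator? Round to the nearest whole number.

N ≈ 658

Σ MᵢCᵢ = 0·141 + 141·27 + 162·139 + 267·165 + 365·182 + 447·109 = 0 + 3807 + 22518 + 44055 + 66430 + 48723 = 185533
Σ Rᵢ = 0 + 6 + 34 + 67 + 100 + 75 = 282
N̂ = 185533 / 282 ≈ 657.9 → 658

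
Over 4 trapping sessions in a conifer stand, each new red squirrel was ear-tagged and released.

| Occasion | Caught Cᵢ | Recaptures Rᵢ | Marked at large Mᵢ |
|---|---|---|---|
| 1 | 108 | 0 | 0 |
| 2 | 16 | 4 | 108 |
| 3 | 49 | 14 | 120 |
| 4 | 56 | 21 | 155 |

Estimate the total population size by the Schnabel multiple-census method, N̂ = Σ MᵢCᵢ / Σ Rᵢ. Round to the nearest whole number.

Σ MᵢCᵢ = 0·108 + 108·16 + 120·49 + 155·56 = 0 + 1728 + 5880 + 8680 = 16288
Σ Rᵢ = 0 + 4 + 14 + 21 = 39
N̂ = 16288 / 39 ≈ 417.6 → 418

N ≈ 418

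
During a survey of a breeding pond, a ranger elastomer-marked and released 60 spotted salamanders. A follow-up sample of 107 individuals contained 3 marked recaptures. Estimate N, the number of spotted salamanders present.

N = 2140

N = (60 × 107) / 3 = 6420 / 3 = 2140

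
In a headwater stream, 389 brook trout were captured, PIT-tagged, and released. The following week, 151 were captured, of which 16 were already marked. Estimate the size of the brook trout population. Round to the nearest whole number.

N = (389 × 151) / 16 = 58739 / 16 ≈ 3671.2 → 3671

N ≈ 3671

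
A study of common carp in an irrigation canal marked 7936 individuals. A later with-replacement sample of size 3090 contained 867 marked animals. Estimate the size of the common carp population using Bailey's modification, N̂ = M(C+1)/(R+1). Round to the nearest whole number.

N ≈ 28,261

N̂ = 7936·(3090+1)/(867+1) = 7936·3091/868 = 24530176/868 ≈ 28260.6 → 28261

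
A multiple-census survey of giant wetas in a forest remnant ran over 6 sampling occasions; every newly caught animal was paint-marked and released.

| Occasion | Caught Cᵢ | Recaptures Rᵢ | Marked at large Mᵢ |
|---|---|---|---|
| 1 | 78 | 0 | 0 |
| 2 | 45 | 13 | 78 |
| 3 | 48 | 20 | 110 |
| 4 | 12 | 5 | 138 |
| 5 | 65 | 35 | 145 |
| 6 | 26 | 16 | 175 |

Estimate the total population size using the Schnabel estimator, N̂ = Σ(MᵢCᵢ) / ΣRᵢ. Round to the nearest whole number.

Σ MᵢCᵢ = 0·78 + 78·45 + 110·48 + 138·12 + 145·65 + 175·26 = 0 + 3510 + 5280 + 1656 + 9425 + 4550 = 24421
Σ Rᵢ = 0 + 13 + 20 + 5 + 35 + 16 = 89
N̂ = 24421 / 89 ≈ 274.4 → 274

N ≈ 274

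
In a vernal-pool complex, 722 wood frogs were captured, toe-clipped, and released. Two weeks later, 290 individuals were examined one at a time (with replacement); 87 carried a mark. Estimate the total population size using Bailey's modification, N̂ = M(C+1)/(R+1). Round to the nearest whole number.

N ≈ 2388

N̂ = 722·(290+1)/(87+1) = 722·291/88 = 210102/88 ≈ 2387.5 → 2388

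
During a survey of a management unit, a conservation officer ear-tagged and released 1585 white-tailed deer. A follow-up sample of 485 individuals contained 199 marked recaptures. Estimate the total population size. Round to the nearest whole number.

The marked fraction in the recapture sample should equal the marked fraction in the population: 199/485 = 1585/N.
N = (1585 × 485) / 199 = 768725 / 199 ≈ 3862.9 → 3863

N ≈ 3863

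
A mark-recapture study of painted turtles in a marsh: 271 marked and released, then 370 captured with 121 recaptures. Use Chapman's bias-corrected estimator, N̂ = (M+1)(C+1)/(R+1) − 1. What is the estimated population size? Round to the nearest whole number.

N̂ = (271+1)(370+1)/(121+1) − 1 = 272·371/122 − 1
= 100912/122 − 1 ≈ 827.1 − 1 ≈ 826.1 → 826

N ≈ 826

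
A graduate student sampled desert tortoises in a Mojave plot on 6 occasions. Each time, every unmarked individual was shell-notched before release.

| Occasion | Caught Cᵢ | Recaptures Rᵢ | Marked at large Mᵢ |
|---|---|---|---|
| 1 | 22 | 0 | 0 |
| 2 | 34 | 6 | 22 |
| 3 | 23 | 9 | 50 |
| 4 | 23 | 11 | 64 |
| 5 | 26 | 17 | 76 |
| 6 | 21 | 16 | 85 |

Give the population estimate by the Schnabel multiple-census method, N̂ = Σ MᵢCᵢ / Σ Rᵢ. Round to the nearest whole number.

Σ MᵢCᵢ = 0·22 + 22·34 + 50·23 + 64·23 + 76·26 + 85·21 = 0 + 748 + 1150 + 1472 + 1976 + 1785 = 7131
Σ Rᵢ = 0 + 6 + 9 + 11 + 17 + 16 = 59
N̂ = 7131 / 59 ≈ 120.9 → 121

N ≈ 121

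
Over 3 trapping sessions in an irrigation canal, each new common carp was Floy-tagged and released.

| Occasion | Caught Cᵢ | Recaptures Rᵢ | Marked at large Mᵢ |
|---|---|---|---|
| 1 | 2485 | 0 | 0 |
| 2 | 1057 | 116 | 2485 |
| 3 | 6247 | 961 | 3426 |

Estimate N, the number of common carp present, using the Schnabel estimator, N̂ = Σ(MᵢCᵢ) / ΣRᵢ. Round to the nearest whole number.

Σ MᵢCᵢ = 0·2485 + 2485·1057 + 3426·6247 = 0 + 2626645 + 21402222 = 24028867
Σ Rᵢ = 0 + 116 + 961 = 1077
N̂ = 24028867 / 1077 ≈ 22310.9 → 22311

N ≈ 22,311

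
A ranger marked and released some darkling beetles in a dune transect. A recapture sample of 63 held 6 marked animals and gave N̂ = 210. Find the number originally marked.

From N = M·C/R: M = N·R / C = 210·6 / 63 = 1260 / 63 = 20.

M = 20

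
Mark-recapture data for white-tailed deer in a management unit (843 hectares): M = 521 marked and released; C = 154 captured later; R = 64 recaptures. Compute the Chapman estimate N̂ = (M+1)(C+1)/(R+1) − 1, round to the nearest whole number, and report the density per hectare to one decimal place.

N̂ = 522·155/65 − 1 = 80910/65 − 1 ≈ 1243.8 → 1244
Density = N̂ / area = 1244 / 843 ≈ 1.48 → 1.5 per hectare

density ≈ 1.5 white-tailed deer per hectare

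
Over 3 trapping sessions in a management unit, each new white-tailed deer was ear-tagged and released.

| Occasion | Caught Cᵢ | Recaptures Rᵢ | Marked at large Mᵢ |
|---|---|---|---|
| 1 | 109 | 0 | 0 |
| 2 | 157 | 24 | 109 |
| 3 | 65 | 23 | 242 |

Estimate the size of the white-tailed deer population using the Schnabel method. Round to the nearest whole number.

Σ MᵢCᵢ = 0·109 + 109·157 + 242·65 = 0 + 17113 + 15730 = 32843
Σ Rᵢ = 0 + 24 + 23 = 47
N̂ = 32843 / 47 ≈ 698.8 → 699

N ≈ 699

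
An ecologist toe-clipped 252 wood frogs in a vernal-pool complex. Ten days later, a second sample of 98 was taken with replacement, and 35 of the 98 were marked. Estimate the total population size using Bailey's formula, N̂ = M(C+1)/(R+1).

N̂ = 252·(98+1)/(35+1) = 252·99/36 = 24948/36 = 693

N = 693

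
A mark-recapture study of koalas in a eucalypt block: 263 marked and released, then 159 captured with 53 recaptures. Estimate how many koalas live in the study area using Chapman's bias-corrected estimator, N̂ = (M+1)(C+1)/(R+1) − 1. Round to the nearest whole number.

N ≈ 781

N̂ = (263+1)(159+1)/(53+1) − 1 = 264·160/54 − 1
= 42240/54 − 1 ≈ 782.2 − 1 ≈ 781.2 → 781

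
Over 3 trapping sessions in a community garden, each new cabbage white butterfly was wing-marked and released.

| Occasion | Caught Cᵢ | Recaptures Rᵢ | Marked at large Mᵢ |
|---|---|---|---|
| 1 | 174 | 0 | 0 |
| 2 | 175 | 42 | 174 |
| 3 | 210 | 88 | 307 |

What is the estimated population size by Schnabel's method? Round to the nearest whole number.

Σ MᵢCᵢ = 0·174 + 174·175 + 307·210 = 0 + 30450 + 64470 = 94920
Σ Rᵢ = 0 + 42 + 88 = 130
N̂ = 94920 / 130 ≈ 730.2 → 730

N ≈ 730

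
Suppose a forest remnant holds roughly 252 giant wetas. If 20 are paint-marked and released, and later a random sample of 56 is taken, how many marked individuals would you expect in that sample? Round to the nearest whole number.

Expected recaptures E[R] = M·C / N.
E[R] = 20 × 56 / 252 = 1120 / 252 ≈ 4.4 → 4

expected recaptures ≈ 4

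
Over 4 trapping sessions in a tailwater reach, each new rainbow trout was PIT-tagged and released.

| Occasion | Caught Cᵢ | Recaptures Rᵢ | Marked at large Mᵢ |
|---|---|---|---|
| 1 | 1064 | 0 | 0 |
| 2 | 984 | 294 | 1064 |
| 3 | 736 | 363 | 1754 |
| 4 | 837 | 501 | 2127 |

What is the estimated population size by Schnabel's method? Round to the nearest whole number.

Σ MᵢCᵢ = 0·1064 + 1064·984 + 1754·736 + 2127·837 = 0 + 1046976 + 1290944 + 1780299 = 4118219
Σ Rᵢ = 0 + 294 + 363 + 501 = 1158
N̂ = 4118219 / 1158 ≈ 3556.3 → 3556

N ≈ 3556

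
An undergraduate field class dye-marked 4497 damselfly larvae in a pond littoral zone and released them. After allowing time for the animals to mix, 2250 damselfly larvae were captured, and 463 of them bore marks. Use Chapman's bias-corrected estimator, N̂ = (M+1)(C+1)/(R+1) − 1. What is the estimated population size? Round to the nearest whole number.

N̂ = (4497+1)(2250+1)/(463+1) − 1 = 4498·2251/464 − 1
= 10124998/464 − 1 ≈ 21821.1 − 1 ≈ 21820.1 → 21820

N ≈ 21,820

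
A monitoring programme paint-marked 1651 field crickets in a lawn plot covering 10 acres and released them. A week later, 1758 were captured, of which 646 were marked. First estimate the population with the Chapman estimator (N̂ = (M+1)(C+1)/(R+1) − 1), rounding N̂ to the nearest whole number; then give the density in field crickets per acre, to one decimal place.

density ≈ 449.0 field crickets per acre

N̂ = 1652·1759/647 − 1 = 2905868/647 − 1 ≈ 4490.3 → 4490
Density = N̂ / area = 4490 / 10 = 449.0 per acre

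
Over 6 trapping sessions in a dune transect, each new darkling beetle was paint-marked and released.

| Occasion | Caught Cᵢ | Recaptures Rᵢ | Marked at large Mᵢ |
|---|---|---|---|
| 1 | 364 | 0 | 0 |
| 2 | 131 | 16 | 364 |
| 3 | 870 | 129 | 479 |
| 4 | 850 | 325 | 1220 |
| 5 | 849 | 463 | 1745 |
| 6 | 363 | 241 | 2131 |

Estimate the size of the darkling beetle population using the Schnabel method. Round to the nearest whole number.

N ≈ 3200

Σ MᵢCᵢ = 0·364 + 364·131 + 479·870 + 1220·850 + 1745·849 + 2131·363 = 0 + 47684 + 416730 + 1037000 + 1481505 + 773553 = 3756472
Σ Rᵢ = 0 + 16 + 129 + 325 + 463 + 241 = 1174
N̂ = 3756472 / 1174 ≈ 3199.7 → 3200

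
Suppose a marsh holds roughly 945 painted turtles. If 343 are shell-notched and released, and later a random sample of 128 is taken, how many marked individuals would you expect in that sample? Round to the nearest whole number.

expected recaptures ≈ 46

Expected recaptures E[R] = M·C / N.
E[R] = 343 × 128 / 945 = 43904 / 945 ≈ 46.46 → 46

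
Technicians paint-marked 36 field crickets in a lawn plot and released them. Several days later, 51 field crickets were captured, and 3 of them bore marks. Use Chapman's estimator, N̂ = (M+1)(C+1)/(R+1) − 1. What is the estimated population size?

N̂ = (36+1)(51+1)/(3+1) − 1 = 37·52/4 − 1
= 1924/4 − 1 = 481 − 1 = 480

N = 480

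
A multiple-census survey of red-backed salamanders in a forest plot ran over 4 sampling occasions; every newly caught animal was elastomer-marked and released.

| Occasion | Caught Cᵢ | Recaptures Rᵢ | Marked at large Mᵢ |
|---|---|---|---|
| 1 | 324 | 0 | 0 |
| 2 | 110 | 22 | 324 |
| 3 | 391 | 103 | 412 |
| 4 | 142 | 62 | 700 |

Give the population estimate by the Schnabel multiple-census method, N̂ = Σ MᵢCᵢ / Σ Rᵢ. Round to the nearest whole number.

Σ MᵢCᵢ = 0·324 + 324·110 + 412·391 + 700·142 = 0 + 35640 + 161092 + 99400 = 296132
Σ Rᵢ = 0 + 22 + 103 + 62 = 187
N̂ = 296132 / 187 ≈ 1583.6 → 1584

N ≈ 1584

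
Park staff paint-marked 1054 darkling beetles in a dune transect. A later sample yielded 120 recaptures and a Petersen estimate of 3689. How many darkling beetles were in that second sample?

C = 420

From N = M·C/R: C = N·R / M = 3689·120 / 1054 = 442680 / 1054 = 420.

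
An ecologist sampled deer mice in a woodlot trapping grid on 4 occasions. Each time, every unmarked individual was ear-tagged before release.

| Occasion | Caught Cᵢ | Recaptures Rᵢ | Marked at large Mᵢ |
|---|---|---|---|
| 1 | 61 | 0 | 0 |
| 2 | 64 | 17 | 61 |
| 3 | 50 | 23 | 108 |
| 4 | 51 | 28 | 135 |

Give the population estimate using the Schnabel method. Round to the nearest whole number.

N ≈ 238

Σ MᵢCᵢ = 0·61 + 61·64 + 108·50 + 135·51 = 0 + 3904 + 5400 + 6885 = 16189
Σ Rᵢ = 0 + 17 + 23 + 28 = 68
N̂ = 16189 / 68 ≈ 238.1 → 238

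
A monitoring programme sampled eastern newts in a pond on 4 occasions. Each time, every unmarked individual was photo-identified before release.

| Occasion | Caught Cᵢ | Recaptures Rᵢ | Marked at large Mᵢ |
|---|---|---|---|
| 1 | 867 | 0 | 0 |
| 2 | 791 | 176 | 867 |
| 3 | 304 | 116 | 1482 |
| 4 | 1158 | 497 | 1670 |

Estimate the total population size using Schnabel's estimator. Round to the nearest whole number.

N ≈ 3891

Σ MᵢCᵢ = 0·867 + 867·791 + 1482·304 + 1670·1158 = 0 + 685797 + 450528 + 1933860 = 3070185
Σ Rᵢ = 0 + 176 + 116 + 497 = 789
N̂ = 3070185 / 789 ≈ 3891.2 → 3891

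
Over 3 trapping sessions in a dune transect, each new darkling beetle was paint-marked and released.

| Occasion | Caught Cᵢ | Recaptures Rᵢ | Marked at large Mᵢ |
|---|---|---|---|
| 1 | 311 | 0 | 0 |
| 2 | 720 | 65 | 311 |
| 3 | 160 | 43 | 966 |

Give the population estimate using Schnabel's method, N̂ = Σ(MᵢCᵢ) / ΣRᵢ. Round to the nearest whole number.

N ≈ 3504

Σ MᵢCᵢ = 0·311 + 311·720 + 966·160 = 0 + 223920 + 154560 = 378480
Σ Rᵢ = 0 + 65 + 43 = 108
N̂ = 378480 / 108 ≈ 3504.4 → 3504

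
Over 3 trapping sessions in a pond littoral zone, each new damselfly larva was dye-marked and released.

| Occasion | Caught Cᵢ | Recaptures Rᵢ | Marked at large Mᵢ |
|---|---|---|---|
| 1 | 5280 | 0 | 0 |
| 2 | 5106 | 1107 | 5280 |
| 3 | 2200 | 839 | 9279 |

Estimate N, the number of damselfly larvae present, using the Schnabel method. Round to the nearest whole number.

Σ MᵢCᵢ = 0·5280 + 5280·5106 + 9279·2200 = 0 + 26959680 + 20413800 = 47373480
Σ Rᵢ = 0 + 1107 + 839 = 1946
N̂ = 47373480 / 1946 ≈ 24344.0 → 24344

N ≈ 24,344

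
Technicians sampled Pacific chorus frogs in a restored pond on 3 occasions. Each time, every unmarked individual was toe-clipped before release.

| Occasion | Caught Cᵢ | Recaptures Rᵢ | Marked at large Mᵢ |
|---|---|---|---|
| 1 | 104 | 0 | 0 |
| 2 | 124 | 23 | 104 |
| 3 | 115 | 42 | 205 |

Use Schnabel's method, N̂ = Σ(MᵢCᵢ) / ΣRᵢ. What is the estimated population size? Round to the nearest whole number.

Σ MᵢCᵢ = 0·104 + 104·124 + 205·115 = 0 + 12896 + 23575 = 36471
Σ Rᵢ = 0 + 23 + 42 = 65
N̂ = 36471 / 65 ≈ 561.1 → 561

N ≈ 561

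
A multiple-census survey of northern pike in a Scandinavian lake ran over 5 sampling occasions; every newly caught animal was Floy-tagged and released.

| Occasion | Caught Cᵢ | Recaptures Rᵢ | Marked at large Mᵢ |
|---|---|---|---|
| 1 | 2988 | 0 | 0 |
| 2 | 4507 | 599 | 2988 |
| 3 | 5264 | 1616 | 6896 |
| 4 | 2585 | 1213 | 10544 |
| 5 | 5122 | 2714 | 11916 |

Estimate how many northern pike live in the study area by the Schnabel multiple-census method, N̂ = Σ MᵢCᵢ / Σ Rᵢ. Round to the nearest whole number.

Σ MᵢCᵢ = 0·2988 + 2988·4507 + 6896·5264 + 10544·2585 + 11916·5122 = 0 + 13466916 + 36300544 + 27256240 + 61033752 = 138057452
Σ Rᵢ = 0 + 599 + 1616 + 1213 + 2714 = 6142
N̂ = 138057452 / 6142 ≈ 22477.6 → 22478

N ≈ 22,478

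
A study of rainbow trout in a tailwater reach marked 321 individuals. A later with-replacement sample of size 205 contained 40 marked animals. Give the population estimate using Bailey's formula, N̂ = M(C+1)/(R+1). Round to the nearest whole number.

N ≈ 1613

N̂ = 321·(205+1)/(40+1) = 321·206/41 = 66126/41 ≈ 1612.8 → 1613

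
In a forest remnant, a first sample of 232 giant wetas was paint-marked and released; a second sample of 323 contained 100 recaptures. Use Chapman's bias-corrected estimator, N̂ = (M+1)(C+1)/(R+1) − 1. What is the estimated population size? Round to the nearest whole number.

N̂ = (232+1)(323+1)/(100+1) − 1 = 233·324/101 − 1
= 75492/101 − 1 ≈ 747.4 − 1 ≈ 746.4 → 746

N ≈ 746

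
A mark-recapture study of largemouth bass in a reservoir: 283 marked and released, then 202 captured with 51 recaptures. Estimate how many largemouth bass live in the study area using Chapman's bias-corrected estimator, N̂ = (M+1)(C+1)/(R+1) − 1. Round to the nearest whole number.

N̂ = (283+1)(202+1)/(51+1) − 1 = 284·203/52 − 1
= 57652/52 − 1 ≈ 1108.7 − 1 ≈ 1107.7 → 1108

N ≈ 1108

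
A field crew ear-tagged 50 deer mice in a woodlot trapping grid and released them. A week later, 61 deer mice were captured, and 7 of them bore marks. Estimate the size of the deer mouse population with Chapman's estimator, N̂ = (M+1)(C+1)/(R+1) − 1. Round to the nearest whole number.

N̂ = (50+1)(61+1)/(7+1) − 1 = 51·62/8 − 1
= 3162/8 − 1 ≈ 395.2 − 1 ≈ 394.2 → 394

N ≈ 394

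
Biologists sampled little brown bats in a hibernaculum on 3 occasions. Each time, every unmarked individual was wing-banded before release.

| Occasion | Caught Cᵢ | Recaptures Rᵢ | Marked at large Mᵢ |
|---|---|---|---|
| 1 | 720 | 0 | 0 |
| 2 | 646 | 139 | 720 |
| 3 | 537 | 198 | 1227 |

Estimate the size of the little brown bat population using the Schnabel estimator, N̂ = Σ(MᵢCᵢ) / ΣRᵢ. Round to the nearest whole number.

N ≈ 3335

Σ MᵢCᵢ = 0·720 + 720·646 + 1227·537 = 0 + 465120 + 658899 = 1124019
Σ Rᵢ = 0 + 139 + 198 = 337
N̂ = 1124019 / 337 ≈ 3335.4 → 3335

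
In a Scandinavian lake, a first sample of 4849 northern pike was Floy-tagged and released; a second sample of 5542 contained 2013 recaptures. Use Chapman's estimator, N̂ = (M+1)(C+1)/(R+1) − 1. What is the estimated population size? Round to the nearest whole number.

N̂ = (4849+1)(5542+1)/(2013+1) − 1 = 4850·5543/2014 − 1
= 26883550/2014 − 1 ≈ 13348.3 − 1 ≈ 13347.3 → 13347

N ≈ 13,347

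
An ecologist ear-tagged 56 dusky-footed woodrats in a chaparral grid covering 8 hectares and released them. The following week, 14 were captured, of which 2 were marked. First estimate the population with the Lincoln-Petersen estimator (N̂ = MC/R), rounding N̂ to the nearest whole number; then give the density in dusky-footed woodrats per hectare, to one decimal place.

density ≈ 49.0 dusky-footed woodrats per hectare

N̂ = 56·14/2 = 784/2 = 392
Density = N̂ / area = 392 / 8 = 49.0 per hectare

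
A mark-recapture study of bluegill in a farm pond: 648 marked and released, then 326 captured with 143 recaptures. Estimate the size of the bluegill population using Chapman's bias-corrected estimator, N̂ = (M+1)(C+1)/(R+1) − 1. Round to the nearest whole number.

N̂ = (648+1)(326+1)/(143+1) − 1 = 649·327/144 − 1
= 212223/144 − 1 ≈ 1473.8 − 1 ≈ 1472.8 → 1473

N ≈ 1473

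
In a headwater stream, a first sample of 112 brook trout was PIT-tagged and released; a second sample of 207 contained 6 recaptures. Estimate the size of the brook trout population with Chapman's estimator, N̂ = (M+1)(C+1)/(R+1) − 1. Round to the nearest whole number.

N ≈ 3357

N̂ = (112+1)(207+1)/(6+1) − 1 = 113·208/7 − 1
= 23504/7 − 1 ≈ 3357.7 − 1 ≈ 3356.7 → 3357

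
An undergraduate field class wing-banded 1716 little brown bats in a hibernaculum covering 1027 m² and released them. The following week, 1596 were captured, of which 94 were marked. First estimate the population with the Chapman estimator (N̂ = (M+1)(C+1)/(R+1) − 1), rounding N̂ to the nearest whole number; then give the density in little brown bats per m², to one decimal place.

N̂ = 1717·1597/95 − 1 = 2742049/95 − 1 ≈ 28862.7 → 28863
Density = N̂ / area = 28863 / 1027 ≈ 28.10 → 28.1 per m²

density ≈ 28.1 little brown bats per m²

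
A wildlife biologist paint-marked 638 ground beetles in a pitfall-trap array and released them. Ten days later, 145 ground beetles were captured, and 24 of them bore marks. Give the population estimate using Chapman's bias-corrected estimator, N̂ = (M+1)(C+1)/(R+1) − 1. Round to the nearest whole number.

N ≈ 3731

N̂ = (638+1)(145+1)/(24+1) − 1 = 639·146/25 − 1
= 93294/25 − 1 ≈ 3731.8 − 1 ≈ 3730.8 → 3731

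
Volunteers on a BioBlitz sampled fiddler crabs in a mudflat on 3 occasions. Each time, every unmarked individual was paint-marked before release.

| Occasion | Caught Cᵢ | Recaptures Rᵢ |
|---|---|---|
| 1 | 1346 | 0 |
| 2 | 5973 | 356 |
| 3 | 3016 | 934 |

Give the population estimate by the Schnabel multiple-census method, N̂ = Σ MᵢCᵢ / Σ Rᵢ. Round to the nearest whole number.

Marked at large before each occasion: Mᵢ = Σⱼ<ᵢ (Cⱼ − Rⱼ) → M1=0, M2=1346, M3=6963
Σ MᵢCᵢ = 0·1346 + 1346·5973 + 6963·3016 = 0 + 8039658 + 21000408 = 29040066
Σ Rᵢ = 0 + 356 + 934 = 1290
N̂ = 29040066 / 1290 ≈ 22511.7 → 22512

N ≈ 22,512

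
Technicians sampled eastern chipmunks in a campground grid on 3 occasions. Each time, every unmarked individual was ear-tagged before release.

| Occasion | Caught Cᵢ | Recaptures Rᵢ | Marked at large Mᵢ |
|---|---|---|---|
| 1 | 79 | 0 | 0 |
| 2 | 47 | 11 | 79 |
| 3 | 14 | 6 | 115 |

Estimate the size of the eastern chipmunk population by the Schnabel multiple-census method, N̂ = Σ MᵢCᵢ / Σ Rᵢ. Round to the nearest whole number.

N ≈ 313

Σ MᵢCᵢ = 0·79 + 79·47 + 115·14 = 0 + 3713 + 1610 = 5323
Σ Rᵢ = 0 + 11 + 6 = 17
N̂ = 5323 / 17 ≈ 313.1 → 313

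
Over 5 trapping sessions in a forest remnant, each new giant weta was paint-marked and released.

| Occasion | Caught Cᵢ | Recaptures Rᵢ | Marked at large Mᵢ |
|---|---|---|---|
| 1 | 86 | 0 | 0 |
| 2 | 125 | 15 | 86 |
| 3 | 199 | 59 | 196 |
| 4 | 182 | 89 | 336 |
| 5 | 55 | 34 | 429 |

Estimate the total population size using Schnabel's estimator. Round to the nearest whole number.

N ≈ 683

Σ MᵢCᵢ = 0·86 + 86·125 + 196·199 + 336·182 + 429·55 = 0 + 10750 + 39004 + 61152 + 23595 = 134501
Σ Rᵢ = 0 + 15 + 59 + 89 + 34 = 197
N̂ = 134501 / 197 ≈ 682.7 → 683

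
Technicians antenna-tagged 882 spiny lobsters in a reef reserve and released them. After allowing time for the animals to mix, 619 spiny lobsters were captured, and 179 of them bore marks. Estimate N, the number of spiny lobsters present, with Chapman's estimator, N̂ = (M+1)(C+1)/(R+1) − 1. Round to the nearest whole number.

N̂ = (882+1)(619+1)/(179+1) − 1 = 883·620/180 − 1
= 547460/180 − 1 ≈ 3041.4 − 1 ≈ 3040.4 → 3040

N ≈ 3040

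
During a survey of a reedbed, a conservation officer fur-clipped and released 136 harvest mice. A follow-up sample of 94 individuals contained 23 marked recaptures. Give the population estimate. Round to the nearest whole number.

Lincoln-Petersen assumes M/N = R/C, so N = M·C / R.
N = (136 × 94) / 23 = 12784 / 23 ≈ 555.8 → 556

N ≈ 556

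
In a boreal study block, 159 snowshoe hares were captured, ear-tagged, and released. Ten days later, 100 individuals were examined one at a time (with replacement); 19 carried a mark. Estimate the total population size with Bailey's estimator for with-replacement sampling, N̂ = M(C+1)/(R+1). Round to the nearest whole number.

N ≈ 803

N̂ = 159·(100+1)/(19+1) = 159·101/20 = 16059/20 ≈ 803.0 → 803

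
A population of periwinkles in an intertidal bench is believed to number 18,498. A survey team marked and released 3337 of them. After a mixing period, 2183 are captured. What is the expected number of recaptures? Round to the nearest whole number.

expected recaptures ≈ 394

Expected recaptures E[R] = M·C / N.
E[R] = 3337 × 2183 / 18498 = 7284671 / 18498 ≈ 393.8 → 394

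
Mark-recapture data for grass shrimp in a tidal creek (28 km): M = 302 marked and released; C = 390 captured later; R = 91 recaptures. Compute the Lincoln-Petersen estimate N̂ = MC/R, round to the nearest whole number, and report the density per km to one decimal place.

N̂ = 302·390/91 = 117780/91 ≈ 1294.3 → 1294
Density = N̂ / area = 1294 / 28 ≈ 46.21 → 46.2 per km

density ≈ 46.2 grass shrimp per km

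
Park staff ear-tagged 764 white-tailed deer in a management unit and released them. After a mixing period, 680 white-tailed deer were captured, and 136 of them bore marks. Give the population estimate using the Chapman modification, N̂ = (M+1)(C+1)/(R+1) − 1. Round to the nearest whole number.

N ≈ 3802

N̂ = (764+1)(680+1)/(136+1) − 1 = 765·681/137 − 1
= 520965/137 − 1 ≈ 3802.7 − 1 ≈ 3801.7 → 3802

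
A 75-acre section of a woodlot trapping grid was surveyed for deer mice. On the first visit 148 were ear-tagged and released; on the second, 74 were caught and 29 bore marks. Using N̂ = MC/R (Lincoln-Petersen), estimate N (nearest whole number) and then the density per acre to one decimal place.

density ≈ 5.0 deer mice per acre

N̂ = 148·74/29 = 10952/29 ≈ 377.7 → 378
Density = N̂ / area = 378 / 75 ≈ 5.04 → 5.0 per acre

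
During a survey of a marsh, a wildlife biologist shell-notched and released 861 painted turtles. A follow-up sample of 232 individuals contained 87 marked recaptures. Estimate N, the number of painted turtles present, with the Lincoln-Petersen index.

N = (861 × 232) / 87 = 199752 / 87 = 2296

N = 2296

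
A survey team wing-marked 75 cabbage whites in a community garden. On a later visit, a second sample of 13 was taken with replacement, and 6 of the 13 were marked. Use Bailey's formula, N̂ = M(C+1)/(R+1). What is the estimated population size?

N̂ = 75·(13+1)/(6+1) = 75·14/7 = 1050/7 = 150

N = 150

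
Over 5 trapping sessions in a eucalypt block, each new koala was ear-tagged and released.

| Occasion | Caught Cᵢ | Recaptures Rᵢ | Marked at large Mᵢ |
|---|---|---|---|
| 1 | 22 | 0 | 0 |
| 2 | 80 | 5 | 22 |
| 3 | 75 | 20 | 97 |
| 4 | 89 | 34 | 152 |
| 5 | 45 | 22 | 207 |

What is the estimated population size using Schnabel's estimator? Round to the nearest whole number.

Σ MᵢCᵢ = 0·22 + 22·80 + 97·75 + 152·89 + 207·45 = 0 + 1760 + 7275 + 13528 + 9315 = 31878
Σ Rᵢ = 0 + 5 + 20 + 34 + 22 = 81
N̂ = 31878 / 81 ≈ 393.6 → 394

N ≈ 394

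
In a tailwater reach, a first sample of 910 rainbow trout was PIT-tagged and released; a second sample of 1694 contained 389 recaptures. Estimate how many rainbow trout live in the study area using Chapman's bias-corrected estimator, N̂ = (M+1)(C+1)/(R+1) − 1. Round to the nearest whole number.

N ≈ 3958

N̂ = (910+1)(1694+1)/(389+1) − 1 = 911·1695/390 − 1
= 1544145/390 − 1 ≈ 3959.3 − 1 ≈ 3958.3 → 3958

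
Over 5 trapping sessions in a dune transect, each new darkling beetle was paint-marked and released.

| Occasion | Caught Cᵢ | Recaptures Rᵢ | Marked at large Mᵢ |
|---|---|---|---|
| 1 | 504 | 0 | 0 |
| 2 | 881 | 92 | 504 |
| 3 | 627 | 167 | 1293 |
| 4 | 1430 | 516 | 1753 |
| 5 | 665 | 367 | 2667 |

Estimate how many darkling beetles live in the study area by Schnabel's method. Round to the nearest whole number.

Σ MᵢCᵢ = 0·504 + 504·881 + 1293·627 + 1753·1430 + 2667·665 = 0 + 444024 + 810711 + 2506790 + 1773555 = 5535080
Σ Rᵢ = 0 + 92 + 167 + 516 + 367 = 1142
N̂ = 5535080 / 1142 ≈ 4846.8 → 4847

N ≈ 4847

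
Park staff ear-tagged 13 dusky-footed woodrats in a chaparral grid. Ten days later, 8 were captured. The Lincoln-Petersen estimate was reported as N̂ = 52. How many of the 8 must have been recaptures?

From N = M·C/R: R = M·C / N = 13·8 / 52 = 104 / 52 = 2.

R = 2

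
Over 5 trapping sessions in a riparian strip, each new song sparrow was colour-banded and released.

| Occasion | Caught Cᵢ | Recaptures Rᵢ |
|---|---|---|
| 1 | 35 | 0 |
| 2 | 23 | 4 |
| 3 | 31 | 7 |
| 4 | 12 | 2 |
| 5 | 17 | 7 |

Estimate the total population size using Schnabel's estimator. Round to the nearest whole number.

Marked at large before each occasion: Mᵢ = Σⱼ<ᵢ (Cⱼ − Rⱼ) → M1=0, M2=35, M3=54, M4=78, M5=88
Σ MᵢCᵢ = 0·35 + 35·23 + 54·31 + 78·12 + 88·17 = 0 + 805 + 1674 + 936 + 1496 = 4911
Σ Rᵢ = 0 + 4 + 7 + 2 + 7 = 20
N̂ = 4911 / 20 ≈ 245.6 → 246

N ≈ 246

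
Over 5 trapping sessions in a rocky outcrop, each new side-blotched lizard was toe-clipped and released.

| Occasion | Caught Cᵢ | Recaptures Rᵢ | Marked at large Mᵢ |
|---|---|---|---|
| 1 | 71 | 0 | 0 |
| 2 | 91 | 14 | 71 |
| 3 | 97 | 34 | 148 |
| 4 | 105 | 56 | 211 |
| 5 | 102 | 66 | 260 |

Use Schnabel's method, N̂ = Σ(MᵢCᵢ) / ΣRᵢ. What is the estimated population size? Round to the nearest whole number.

N ≈ 409

Σ MᵢCᵢ = 0·71 + 71·91 + 148·97 + 211·105 + 260·102 = 0 + 6461 + 14356 + 22155 + 26520 = 69492
Σ Rᵢ = 0 + 14 + 34 + 56 + 66 = 170
N̂ = 69492 / 170 ≈ 408.8 → 409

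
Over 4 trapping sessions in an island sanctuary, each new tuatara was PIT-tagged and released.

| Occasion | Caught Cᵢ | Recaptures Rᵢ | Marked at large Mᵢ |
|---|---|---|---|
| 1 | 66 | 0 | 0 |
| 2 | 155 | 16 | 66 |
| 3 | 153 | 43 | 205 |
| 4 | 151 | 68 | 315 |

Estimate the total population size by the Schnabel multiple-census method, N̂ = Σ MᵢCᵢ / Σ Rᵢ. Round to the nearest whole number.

Σ MᵢCᵢ = 0·66 + 66·155 + 205·153 + 315·151 = 0 + 10230 + 31365 + 47565 = 89160
Σ Rᵢ = 0 + 16 + 43 + 68 = 127
N̂ = 89160 / 127 ≈ 702.0 → 702

N ≈ 702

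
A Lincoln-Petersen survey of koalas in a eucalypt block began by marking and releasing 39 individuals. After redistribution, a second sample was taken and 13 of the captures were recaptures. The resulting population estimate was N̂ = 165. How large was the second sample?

From N = M·C/R: C = N·R / M = 165·13 / 39 = 2145 / 39 = 55.

C = 55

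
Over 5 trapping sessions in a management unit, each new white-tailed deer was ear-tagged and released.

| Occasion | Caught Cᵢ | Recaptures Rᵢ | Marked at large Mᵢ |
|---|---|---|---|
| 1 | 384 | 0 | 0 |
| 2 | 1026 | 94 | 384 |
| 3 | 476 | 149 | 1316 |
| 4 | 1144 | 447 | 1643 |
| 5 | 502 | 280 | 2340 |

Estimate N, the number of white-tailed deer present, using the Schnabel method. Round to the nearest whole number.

N ≈ 4201

Σ MᵢCᵢ = 0·384 + 384·1026 + 1316·476 + 1643·1144 + 2340·502 = 0 + 393984 + 626416 + 1879592 + 1174680 = 4074672
Σ Rᵢ = 0 + 94 + 149 + 447 + 280 = 970
N̂ = 4074672 / 970 ≈ 4200.7 → 4201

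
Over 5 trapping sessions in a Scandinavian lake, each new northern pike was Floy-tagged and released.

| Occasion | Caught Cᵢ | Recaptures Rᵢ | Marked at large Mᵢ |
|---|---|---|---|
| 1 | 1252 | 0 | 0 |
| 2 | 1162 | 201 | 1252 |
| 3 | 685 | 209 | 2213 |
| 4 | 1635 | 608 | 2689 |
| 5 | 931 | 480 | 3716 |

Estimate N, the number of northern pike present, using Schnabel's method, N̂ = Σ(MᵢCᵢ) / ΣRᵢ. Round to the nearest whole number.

N ≈ 7228

Σ MᵢCᵢ = 0·1252 + 1252·1162 + 2213·685 + 2689·1635 + 3716·931 = 0 + 1454824 + 1515905 + 4396515 + 3459596 = 10826840
Σ Rᵢ = 0 + 201 + 209 + 608 + 480 = 1498
N̂ = 10826840 / 1498 ≈ 7227.5 → 7228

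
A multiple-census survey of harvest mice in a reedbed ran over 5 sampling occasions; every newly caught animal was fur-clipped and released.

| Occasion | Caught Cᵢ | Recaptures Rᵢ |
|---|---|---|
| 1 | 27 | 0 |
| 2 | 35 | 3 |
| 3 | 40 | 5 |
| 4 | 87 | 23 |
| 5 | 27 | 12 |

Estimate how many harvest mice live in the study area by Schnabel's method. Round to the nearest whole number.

Marked at large before each occasion: Mᵢ = Σⱼ<ᵢ (Cⱼ − Rⱼ) → M1=0, M2=27, M3=59, M4=94, M5=158
Σ MᵢCᵢ = 0·27 + 27·35 + 59·40 + 94·87 + 158·27 = 0 + 945 + 2360 + 8178 + 4266 = 15749
Σ Rᵢ = 0 + 3 + 5 + 23 + 12 = 43
N̂ = 15749 / 43 ≈ 366.3 → 366

N ≈ 366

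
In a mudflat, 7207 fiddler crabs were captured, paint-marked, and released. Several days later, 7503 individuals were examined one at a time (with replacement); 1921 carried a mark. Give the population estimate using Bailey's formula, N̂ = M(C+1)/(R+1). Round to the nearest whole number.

N̂ = 7207·(7503+1)/(1921+1) = 7207·7504/1922 = 54081328/1922 ≈ 28138.0 → 28138

N ≈ 28,138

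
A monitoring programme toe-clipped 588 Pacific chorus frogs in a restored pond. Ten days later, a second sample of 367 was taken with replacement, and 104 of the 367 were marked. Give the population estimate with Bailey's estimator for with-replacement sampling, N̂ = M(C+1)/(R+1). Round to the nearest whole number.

N ≈ 2061

N̂ = 588·(367+1)/(104+1) = 588·368/105 = 216384/105 ≈ 2060.8 → 2061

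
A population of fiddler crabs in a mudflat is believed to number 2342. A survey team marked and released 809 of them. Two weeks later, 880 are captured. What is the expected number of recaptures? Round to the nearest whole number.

The marked fraction of the population is 809/2342, so in a sample of 880 expect C·(M/N) marked.
E[R] = 809 × 880 / 2342 = 711920 / 2342 ≈ 304.0 → 304

expected recaptures ≈ 304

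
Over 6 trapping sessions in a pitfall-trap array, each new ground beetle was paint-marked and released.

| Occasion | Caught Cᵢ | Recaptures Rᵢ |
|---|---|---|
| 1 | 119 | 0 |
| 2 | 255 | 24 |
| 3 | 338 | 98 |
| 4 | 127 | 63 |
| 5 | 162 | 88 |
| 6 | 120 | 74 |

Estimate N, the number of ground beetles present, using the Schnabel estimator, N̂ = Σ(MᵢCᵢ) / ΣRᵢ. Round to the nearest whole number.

Marked at large before each occasion: Mᵢ = Σⱼ<ᵢ (Cⱼ − Rⱼ) → M1=0, M2=119, M3=350, M4=590, M5=654, M6=728
Σ MᵢCᵢ = 0·119 + 119·255 + 350·338 + 590·127 + 654·162 + 728·120 = 0 + 30345 + 118300 + 74930 + 105948 + 87360 = 416883
Σ Rᵢ = 0 + 24 + 98 + 63 + 88 + 74 = 347
N̂ = 416883 / 347 ≈ 1201.4 → 1201

N ≈ 1201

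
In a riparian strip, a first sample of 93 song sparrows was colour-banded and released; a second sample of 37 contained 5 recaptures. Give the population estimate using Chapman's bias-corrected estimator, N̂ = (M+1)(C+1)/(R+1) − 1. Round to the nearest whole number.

N̂ = (93+1)(37+1)/(5+1) − 1 = 94·38/6 − 1
= 3572/6 − 1 ≈ 595.3 − 1 ≈ 594.3 → 594

N ≈ 594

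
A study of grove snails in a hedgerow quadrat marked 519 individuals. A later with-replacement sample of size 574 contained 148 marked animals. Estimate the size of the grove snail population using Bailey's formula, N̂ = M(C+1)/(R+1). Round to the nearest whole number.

N ≈ 2003

N̂ = 519·(574+1)/(148+1) = 519·575/149 = 298425/149 ≈ 2002.9 → 2003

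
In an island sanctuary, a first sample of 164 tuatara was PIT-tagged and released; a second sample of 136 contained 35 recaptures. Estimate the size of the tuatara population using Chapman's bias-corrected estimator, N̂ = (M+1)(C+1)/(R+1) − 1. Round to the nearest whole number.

N̂ = (164+1)(136+1)/(35+1) − 1 = 165·137/36 − 1
= 22605/36 − 1 ≈ 627.9 − 1 ≈ 626.9 → 627

N ≈ 627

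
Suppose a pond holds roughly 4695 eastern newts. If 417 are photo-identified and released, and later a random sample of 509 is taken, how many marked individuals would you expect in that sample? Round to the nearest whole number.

expected recaptures ≈ 45

The marked fraction of the population is 417/4695, so in a sample of 509 expect C·(M/N) marked.
E[R] = 417 × 509 / 4695 = 212253 / 4695 ≈ 45.2 → 45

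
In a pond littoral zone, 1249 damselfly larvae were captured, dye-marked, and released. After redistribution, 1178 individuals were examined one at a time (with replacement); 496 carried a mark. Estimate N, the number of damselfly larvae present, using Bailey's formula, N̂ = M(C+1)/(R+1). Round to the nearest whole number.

N ≈ 2963

N̂ = 1249·(1178+1)/(496+1) = 1249·1179/497 = 1472571/497 ≈ 2962.9 → 2963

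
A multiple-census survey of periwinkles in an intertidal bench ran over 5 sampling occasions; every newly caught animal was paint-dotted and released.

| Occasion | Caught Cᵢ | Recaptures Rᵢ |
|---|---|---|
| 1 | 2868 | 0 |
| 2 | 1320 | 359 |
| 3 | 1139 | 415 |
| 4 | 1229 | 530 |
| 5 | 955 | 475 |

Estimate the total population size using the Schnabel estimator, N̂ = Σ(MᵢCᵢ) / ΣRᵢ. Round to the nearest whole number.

Marked at large before each occasion: Mᵢ = Σⱼ<ᵢ (Cⱼ − Rⱼ) → M1=0, M2=2868, M3=3829, M4=4553, M5=5252
Σ MᵢCᵢ = 0·2868 + 2868·1320 + 3829·1139 + 4553·1229 + 5252·955 = 0 + 3785760 + 4361231 + 5595637 + 5015660 = 18758288
Σ Rᵢ = 0 + 359 + 415 + 530 + 475 = 1779
N̂ = 18758288 / 1779 ≈ 10544.3 → 10544

N ≈ 10,544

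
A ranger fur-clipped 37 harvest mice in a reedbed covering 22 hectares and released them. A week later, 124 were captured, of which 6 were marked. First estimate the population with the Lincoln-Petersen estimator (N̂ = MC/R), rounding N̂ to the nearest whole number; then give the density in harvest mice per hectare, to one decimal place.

density ≈ 34.8 harvest mice per hectare

N̂ = 37·124/6 = 4588/6 ≈ 764.7 → 765
Density = N̂ / area = 765 / 22 ≈ 34.77 → 34.8 per hectare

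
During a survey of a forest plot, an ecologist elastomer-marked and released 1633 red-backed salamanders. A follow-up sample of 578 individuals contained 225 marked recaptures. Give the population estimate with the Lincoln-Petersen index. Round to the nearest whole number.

N ≈ 4195

N = (1633 × 578) / 225 = 943874 / 225 ≈ 4195.0 → 4195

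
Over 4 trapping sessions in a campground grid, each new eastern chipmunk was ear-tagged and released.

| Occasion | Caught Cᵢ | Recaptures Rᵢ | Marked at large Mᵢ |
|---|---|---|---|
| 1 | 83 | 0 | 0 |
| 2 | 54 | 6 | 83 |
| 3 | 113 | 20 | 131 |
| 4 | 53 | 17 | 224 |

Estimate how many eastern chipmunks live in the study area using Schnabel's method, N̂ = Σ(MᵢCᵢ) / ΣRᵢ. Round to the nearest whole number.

N ≈ 725

Σ MᵢCᵢ = 0·83 + 83·54 + 131·113 + 224·53 = 0 + 4482 + 14803 + 11872 = 31157
Σ Rᵢ = 0 + 6 + 20 + 17 = 43
N̂ = 31157 / 43 ≈ 724.6 → 725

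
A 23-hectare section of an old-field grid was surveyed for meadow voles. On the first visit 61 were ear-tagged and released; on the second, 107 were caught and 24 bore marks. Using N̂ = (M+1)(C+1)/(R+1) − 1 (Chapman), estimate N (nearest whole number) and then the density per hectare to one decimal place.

N̂ = 62·108/25 − 1 = 6696/25 − 1 ≈ 266.8 → 267
Density = N̂ / area = 267 / 23 ≈ 11.61 → 11.6 per hectare

density ≈ 11.6 meadow voles per hectare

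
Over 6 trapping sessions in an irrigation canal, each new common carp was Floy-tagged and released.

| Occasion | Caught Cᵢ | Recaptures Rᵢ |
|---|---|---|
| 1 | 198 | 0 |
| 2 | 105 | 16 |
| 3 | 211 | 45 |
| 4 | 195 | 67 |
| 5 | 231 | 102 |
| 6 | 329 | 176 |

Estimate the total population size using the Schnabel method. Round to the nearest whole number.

Marked at large before each occasion: Mᵢ = Σⱼ<ᵢ (Cⱼ − Rⱼ) → M1=0, M2=198, M3=287, M4=453, M5=581, M6=710
Σ MᵢCᵢ = 0·198 + 198·105 + 287·211 + 453·195 + 581·231 + 710·329 = 0 + 20790 + 60557 + 88335 + 134211 + 233590 = 537483
Σ Rᵢ = 0 + 16 + 45 + 67 + 102 + 176 = 406
N̂ = 537483 / 406 ≈ 1323.8 → 1324

N ≈ 1324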